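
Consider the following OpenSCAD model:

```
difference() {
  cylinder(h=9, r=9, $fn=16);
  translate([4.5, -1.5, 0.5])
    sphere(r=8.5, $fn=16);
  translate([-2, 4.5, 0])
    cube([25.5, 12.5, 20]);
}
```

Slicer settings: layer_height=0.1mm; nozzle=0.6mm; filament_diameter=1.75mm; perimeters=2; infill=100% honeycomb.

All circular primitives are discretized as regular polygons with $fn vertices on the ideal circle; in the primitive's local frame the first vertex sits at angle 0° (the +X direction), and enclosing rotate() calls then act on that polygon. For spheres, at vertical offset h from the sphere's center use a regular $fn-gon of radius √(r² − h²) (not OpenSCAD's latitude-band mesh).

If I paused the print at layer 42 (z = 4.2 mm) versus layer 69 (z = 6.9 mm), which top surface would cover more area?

Layer 42 (z = 4.2): the cylinder: section is a regular 16-gon, circumradius r=9 (area = (16/2)·9.000²·sin(360°/16) = 247.98 mm²); the r=8.5 sphere at (4.5, -1.5) slices to a regular 16-gon of circumradius 7.652 (√(r²−h²) with h=3.7 from center) (area = (16/2)·7.652²·sin(360°/16) = 179.28 mm²); the cube at (-2, 4.5) (footprint 25.5×12.5) is included at this height (area 318.75 mm²); Taking the first minus the rest: starting from the r=9 cylinder (247.98 mm²), the r=8.5 sphere at (4.5, -1.5) partially overlaps it — only the 133.51 mm² overlap (of its 179.28 mm²) is removed, clipping the outline; the 25.5×12.5 cube at (-2, 4.5) partially overlaps it — only the 23.76 mm² overlap (of its 318.75 mm²) is removed, clipping the outline — area = 90.71 mm². So its area = 90.71 mm². Layer 69 (z = 6.9): the r=9 cylinder contributes a regular 16-gon of circumradius 9 (area = (16/2)·9.000²·sin(360°/16) = 247.98 mm²); the r=8.5 sphere at (4.5, -1.5) slices to a regular 16-gon of circumradius 5.594 (√(r²−h²) with h=6.4 from center) (area = (16/2)·5.594²·sin(360°/16) = 95.79 mm²); the 25.5×12.5 cube at (-2, 4.5) contributes its full rectangle (area 318.75 mm²); After the difference (first − rest): starting from the r=9 cylinder (247.98 mm²), the r=8.5 sphere at (4.5, -1.5) partially overlaps it — only the 85.98 mm² overlap (of its 95.79 mm²) is removed, clipping the outline; the 25.5×12.5 cube at (-2, 4.5) partially overlaps it — only the 32.37 mm² overlap (of its 318.75 mm²) is removed, clipping the outline — area = 129.62 mm². So its area = 129.62 mm². Layer 69 is larger (129.62 vs 90.71 mm²).

layer 69 (z = 6.9 mm)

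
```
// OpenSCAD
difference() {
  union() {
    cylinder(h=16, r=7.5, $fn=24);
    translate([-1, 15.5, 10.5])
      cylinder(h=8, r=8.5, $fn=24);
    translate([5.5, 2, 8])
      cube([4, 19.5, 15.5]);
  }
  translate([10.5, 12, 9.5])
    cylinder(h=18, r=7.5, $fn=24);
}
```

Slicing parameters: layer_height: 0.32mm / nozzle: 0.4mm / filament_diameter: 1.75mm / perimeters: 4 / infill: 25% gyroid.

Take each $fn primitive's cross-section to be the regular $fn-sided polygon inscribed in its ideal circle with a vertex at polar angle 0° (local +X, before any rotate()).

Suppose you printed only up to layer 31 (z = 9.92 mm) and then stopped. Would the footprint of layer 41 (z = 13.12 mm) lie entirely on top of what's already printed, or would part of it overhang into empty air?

Compare the two slices. At z = 9.92: the r=7.5 cylinder contributes a regular 24-gon of circumradius 7.5 (area = (24/2)·7.500²·sin(360°/24) = 174.70 mm²); the cylinder at (-1, 15.5) is not intersected at this z (z outside [10.5, 18.5]); the 4×19.5 cube at (5.5, 2) contributes its full rectangle (area 78.00 mm²); Taking the union: the regions partially overlap — summed areas 252.70 mm² minus the doubly-counted overlap 3.02 mm² gives 249.68 mm² — area = 249.68 mm²; the r=7.5 cylinder at (10.5, 12) gives a regular 24-gon of circumradius 7.5 (constant along its height) (area = (24/2)·7.500²·sin(360°/24) = 174.70 mm²); After the difference (first − rest): starting from the result so far (249.68 mm²), the r=7.5 cylinder at (10.5, 12) partially overlaps it — only the 53.64 mm² overlap (of its 174.70 mm²) is removed, clipping the outline — area = 196.04 mm². At z = 13.12: the cylinder: section is a regular 24-gon, circumradius r=7.5 (area = (24/2)·7.500²·sin(360°/24) = 174.70 mm²); the r=8.5 cylinder at (-1, 15.5) gives a regular 24-gon of circumradius 8.5 (constant along its height) (area = (24/2)·8.500²·sin(360°/24) = 224.40 mm²); the cube at (5.5, 2) (footprint 4×19.5) is included at this height (area 78.00 mm²); Combining (union): the regions partially overlap — summed areas 477.10 mm² minus the doubly-counted overlap 18.29 mm² gives 458.81 mm² — area = 458.81 mm²; the cylinder at (10.5, 12): section is a regular 24-gon, circumradius r=7.5 (area = (24/2)·7.500²·sin(360°/24) = 174.70 mm²); Subtracting the remaining from the first: starting from the result so far (458.81 mm²), the r=7.5 cylinder at (10.5, 12) partially overlaps it — only the 69.39 mm² overlap (of its 174.70 mm²) is removed, clipping the outline — area = 389.42 mm². Checking containment: at z = 13.12 the cross-section extends beyond the z = 9.92 cross-section by about 193.38 mm².

part overhangs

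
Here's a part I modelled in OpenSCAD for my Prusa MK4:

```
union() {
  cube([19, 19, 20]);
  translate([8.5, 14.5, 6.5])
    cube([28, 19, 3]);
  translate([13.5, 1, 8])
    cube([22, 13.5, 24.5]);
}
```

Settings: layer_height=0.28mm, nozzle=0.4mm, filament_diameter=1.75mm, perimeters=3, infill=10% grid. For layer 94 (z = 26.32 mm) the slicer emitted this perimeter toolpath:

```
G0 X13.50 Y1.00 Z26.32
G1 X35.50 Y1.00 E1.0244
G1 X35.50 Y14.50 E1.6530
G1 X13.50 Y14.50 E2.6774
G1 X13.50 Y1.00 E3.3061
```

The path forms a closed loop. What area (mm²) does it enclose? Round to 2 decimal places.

297.00 mm²

Apply the shoelace formula to the sequence of (X, Y) vertices; enclosed area = 297.00 mm².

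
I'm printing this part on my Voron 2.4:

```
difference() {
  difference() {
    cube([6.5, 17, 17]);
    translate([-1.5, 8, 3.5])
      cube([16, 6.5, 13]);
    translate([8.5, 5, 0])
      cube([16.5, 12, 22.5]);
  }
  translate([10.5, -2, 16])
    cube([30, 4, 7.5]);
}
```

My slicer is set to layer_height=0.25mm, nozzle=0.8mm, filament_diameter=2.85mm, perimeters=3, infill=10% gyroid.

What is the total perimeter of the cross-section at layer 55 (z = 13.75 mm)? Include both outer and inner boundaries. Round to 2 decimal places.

At z = 13.75 mm: the cube (footprint 6.5×17) is included at this height (perimeter 47.00 mm); the 16×6.5 cube at (-1.5, 8) contributes its full rectangle (perimeter 45.00 mm); the cube at (8.5, 5) is present — its section is the full 16.5×12 rectangle (perimeter 57.00 mm); Subtracting the remaining from the first: starting from the 6.5×17 cube, the 16×6.5 cube at (-1.5, 8) partially overlaps it — only the 42.25 mm² overlap (of its 104.00 mm²) is removed, clipping the outline; the 16.5×12 cube at (8.5, 5) misses the remaining region (no effect) — boundary = 47.00 mm; the cube at (10.5, -2) is not intersected at this z (z outside [16, 23.5]); Taking the first minus the rest: none of the subtracted shapes is present at this height, so the result so far is unchanged — boundary = 47.00 mm. Overall, the cross-section has 2 separate islands. Total boundary length (outer) = 47.00 mm.

47.00 mm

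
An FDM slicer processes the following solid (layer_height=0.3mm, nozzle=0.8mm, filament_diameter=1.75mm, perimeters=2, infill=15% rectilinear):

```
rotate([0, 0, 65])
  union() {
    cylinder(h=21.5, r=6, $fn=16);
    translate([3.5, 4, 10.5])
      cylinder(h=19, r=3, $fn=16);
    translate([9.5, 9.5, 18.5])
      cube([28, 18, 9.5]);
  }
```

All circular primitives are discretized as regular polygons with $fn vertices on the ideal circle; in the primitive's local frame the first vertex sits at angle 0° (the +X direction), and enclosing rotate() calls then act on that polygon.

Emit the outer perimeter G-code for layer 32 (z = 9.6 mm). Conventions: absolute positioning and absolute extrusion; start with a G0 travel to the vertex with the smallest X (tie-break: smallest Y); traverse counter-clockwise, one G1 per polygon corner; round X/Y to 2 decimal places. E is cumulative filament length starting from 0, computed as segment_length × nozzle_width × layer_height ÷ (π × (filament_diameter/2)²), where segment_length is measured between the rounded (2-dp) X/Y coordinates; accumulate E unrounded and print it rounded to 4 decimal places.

G0 X-5.99 Y0.26 Z9.60
G1 X-5.64 Y-2.05 E0.2331
G1 X-4.42 Y-4.05 E0.4669
G1 X-2.54 Y-5.44 E0.7002
G1 X-0.26 Y-5.99 E0.9342
G1 X2.05 Y-5.64 E1.1673
G1 X4.05 Y-4.42 E1.4011
G1 X5.44 Y-2.54 E1.6344
G1 X5.99 Y-0.26 E1.8684
G1 X5.64 Y2.05 E2.1015
G1 X4.42 Y4.05 E2.3353
G1 X2.54 Y5.44 E2.5686
G1 X0.26 Y5.99 E2.8026
G1 X-2.05 Y5.64 E3.0357
G1 X-4.05 Y4.42 E3.2695
G1 X-5.44 Y2.54 E3.5028
G1 X-5.99 Y0.26 E3.7368

At z = 9.6 mm: the r=6 cylinder gives a regular 16-gon of circumradius 6 (constant along its height); the cylinder at (3.5, 4) is absent (z outside [10.5, 29.5]); the cube at (9.5, 9.5) is absent (z outside [18.5, 28]); Taking the union: only the r=6 cylinder is present, so the union is just that shape — 1 connected region; (rotated 65° about Z; rotation is an isometry so areas/perimeters/island counts are preserved). The outline is a single polygon with 16 vertices. Extrusion per mm of travel: 0.8 × 0.3 / (π × 0.875²) = 0.099780. Accumulating E over each segment gives final E = 3.7368.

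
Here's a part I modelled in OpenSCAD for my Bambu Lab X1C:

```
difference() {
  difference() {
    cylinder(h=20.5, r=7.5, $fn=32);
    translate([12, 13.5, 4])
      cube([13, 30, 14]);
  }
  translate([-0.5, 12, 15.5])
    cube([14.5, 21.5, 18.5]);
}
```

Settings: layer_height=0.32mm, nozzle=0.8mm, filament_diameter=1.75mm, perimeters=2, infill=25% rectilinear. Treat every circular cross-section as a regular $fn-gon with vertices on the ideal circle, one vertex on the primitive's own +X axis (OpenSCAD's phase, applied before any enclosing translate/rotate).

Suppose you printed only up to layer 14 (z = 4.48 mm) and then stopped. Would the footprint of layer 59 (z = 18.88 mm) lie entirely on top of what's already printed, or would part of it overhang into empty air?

Compare the two slices. At z = 4.48: the cylinder: section is a regular 32-gon, circumradius r=7.5 (area = (32/2)·7.500²·sin(360°/32) = 175.58 mm²); the cube at (12, 13.5) is present — its section is the full 13×30 rectangle (area 390.00 mm²); Taking the first minus the rest: starting from the r=7.5 cylinder (175.58 mm²), the 13×30 cube at (12, 13.5) misses the remaining region (no effect) — area = 175.58 mm²; the cube at (-0.5, 12) is absent (z outside [15.5, 34]); Taking the first minus the rest: none of the subtracted shapes is present at this height, so that combined region is unchanged — area = 175.58 mm². At z = 18.88: the cylinder: section is a regular 32-gon, circumradius r=7.5 (area = (32/2)·7.500²·sin(360°/32) = 175.58 mm²); the cube at (12, 13.5) is absent (z outside [4, 18]); After the difference (first − rest): none of the subtracted shapes is present at this height, so the r=7.5 cylinder is unchanged — area = 175.58 mm²; the 14.5×21.5 cube at (-0.5, 12) contributes its full rectangle (area 311.75 mm²); After the difference (first − rest): starting from the result so far (175.58 mm²), the 14.5×21.5 cube at (-0.5, 12) misses the remaining region (no effect) — area = 175.58 mm². Checking containment: the cross-section at z = 18.88 is a subset of the cross-section at z = 4.48.

entirely on top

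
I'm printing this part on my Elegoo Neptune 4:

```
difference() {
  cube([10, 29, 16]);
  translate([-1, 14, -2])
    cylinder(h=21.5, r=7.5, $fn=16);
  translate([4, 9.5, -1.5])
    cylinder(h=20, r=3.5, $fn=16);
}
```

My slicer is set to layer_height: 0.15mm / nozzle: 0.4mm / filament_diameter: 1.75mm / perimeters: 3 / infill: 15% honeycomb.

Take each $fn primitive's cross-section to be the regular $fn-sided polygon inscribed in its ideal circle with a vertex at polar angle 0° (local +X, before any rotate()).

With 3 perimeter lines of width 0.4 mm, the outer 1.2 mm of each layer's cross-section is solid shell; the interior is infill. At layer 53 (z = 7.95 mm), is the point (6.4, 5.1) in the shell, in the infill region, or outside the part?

infill

At z = 7.95 mm: the 10×29 cube contributes its full rectangle; the r=7.5 cylinder at (-1, 14) gives a regular 16-gon of circumradius 7.5 (constant along its height); the cylinder at (4, 9.5): section is a regular 16-gon, circumradius r=3.5; After the difference (first − rest): starting from the 10×29 cube, the r=7.5 cylinder at (-1, 14) partially overlaps it — only the 71.30 mm² overlap (of its 172.21 mm²) is removed, clipping the outline; the r=3.5 cylinder at (4, 9.5) partially overlaps it — only the 15.96 mm² overlap (of its 37.50 mm²) is removed, clipping the outline — 1 connected region. Overall, the cross-section is a single solid region. The nearest boundary edge runs (5.34, 6.27)→(6.47, 7.03); distance from the point to it = 1.56 mm. The point is inside the cross-section and 1.56 mm from the nearest boundary — more than the 1.2 mm shell width (3 × 0.4), so it's in the infill interior.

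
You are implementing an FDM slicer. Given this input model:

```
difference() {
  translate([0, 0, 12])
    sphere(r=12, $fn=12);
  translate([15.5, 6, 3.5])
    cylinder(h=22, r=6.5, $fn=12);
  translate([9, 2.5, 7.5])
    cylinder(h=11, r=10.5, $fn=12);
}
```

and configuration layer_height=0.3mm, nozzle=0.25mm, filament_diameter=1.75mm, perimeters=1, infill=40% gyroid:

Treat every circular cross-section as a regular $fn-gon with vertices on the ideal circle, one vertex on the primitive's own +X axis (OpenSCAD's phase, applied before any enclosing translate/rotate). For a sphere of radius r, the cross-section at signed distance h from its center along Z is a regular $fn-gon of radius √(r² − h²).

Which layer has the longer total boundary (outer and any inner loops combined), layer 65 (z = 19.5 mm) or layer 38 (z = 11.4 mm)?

Layer 65 (z = 19.5): the r=12 sphere slices to a regular 12-gon of circumradius 9.367 (√(r²−h²) with h=7.5 from center) (perimeter = 2·12·9.367·sin(180°/12) = 58.19 mm); the r=6.5 cylinder at (15.5, 6) gives a regular 12-gon of circumradius 6.5 (constant along its height) (perimeter = 2·12·6.500·sin(180°/12) = 40.38 mm); the cylinder at (9, 2.5) is not intersected at this z (z outside [7.5, 18.5]); After the difference (first − rest): starting from the r=12 sphere, the r=6.5 cylinder at (15.5, 6) misses the remaining region (no effect) — boundary = 58.19 mm. So its perimeter = 58.19 mm. Layer 38 (z = 11.4): the r=12 sphere slices to a regular 12-gon of circumradius 11.985 (√(r²−h²) with h=0.6 from center) (perimeter = 2·12·11.985·sin(180°/12) = 74.45 mm); the r=6.5 cylinder at (15.5, 6) contributes a regular 12-gon of circumradius 6.5 (perimeter = 2·12·6.500·sin(180°/12) = 40.38 mm); the r=10.5 cylinder at (9, 2.5) contributes a regular 12-gon of circumradius 10.5 (perimeter = 2·12·10.500·sin(180°/12) = 65.22 mm); Subtracting the remaining from the first: starting from the r=12 sphere, the r=6.5 cylinder at (15.5, 6) partially overlaps it — only the 6.51 mm² overlap (of its 126.75 mm²) is removed, clipping the outline; the r=10.5 cylinder at (9, 2.5) partially overlaps it — only the 172.70 mm² overlap (of its 330.75 mm²) is removed, clipping the outline — boundary = 76.34 mm. So its perimeter = 76.34 mm. Layer 38 is larger (76.34 vs 58.19 mm).

layer 38 (z = 11.4 mm)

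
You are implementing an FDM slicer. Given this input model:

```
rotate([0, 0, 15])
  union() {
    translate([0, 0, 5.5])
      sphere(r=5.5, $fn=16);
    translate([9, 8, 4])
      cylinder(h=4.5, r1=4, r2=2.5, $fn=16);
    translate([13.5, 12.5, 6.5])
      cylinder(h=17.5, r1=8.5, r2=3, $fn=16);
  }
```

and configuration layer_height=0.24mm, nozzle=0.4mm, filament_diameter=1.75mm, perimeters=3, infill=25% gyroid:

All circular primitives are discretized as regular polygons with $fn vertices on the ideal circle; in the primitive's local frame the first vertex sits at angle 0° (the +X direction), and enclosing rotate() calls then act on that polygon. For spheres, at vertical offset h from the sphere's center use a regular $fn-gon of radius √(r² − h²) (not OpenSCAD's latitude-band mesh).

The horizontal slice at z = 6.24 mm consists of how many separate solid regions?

2

At z = 6.24 mm: the r=5.5 sphere contributes a regular 16-gon of circumradius √(5.5²−0.74²) = 5.450; the cone at (9, 8) (r1=4→r2=2.5) has section circumradius 3.253 here — a regular 16-gon; the cone at (13.5, 12.5) is not intersected at this z (z outside [6.5, 24]); Combining (union): the 2 present regions are separate (no shared area or edge), so areas and boundary lengths simply add and each stays a separate island — 2 connected regions; (rotated 15° about Z; rotation is an isometry so areas/perimeters/island counts are preserved). The result has 2 disconnected regions.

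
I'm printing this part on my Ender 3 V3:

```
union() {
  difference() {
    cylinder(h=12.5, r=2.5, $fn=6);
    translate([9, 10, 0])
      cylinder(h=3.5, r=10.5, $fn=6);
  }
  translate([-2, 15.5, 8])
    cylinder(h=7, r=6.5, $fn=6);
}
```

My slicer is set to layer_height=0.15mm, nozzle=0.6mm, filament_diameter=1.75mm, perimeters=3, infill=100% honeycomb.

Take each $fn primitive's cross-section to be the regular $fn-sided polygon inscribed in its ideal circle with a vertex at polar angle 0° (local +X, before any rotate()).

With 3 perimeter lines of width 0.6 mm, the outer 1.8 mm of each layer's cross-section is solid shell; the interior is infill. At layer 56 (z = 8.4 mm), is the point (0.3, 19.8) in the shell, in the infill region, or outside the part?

At z = 8.4 mm: the r=2.5 cylinder contributes a regular 6-gon of circumradius 2.5; the cylinder at (9, 10) is not intersected at this z (z outside [0, 3.5]); Taking the first minus the rest: none of the subtracted shapes is present at this height, so the r=2.5 cylinder is unchanged — 1 connected region; the cylinder at (-2, 15.5): section is a regular 6-gon, circumradius r=6.5; Combining (union): the 2 present regions are separate (no shared area or edge), so areas and boundary lengths simply add and each stays a separate island — 2 connected regions. Overall, the cross-section has 2 separate islands. The nearest boundary edge runs (-5.25, 21.13)→(1.25, 21.13); distance from the point to it = 1.33 mm. (Shell/infill is judged within the island containing the point — the largest one.) The point is inside the cross-section, 1.33 mm from the nearest boundary — within the 1.8 mm shell band (3 × 0.6).

shell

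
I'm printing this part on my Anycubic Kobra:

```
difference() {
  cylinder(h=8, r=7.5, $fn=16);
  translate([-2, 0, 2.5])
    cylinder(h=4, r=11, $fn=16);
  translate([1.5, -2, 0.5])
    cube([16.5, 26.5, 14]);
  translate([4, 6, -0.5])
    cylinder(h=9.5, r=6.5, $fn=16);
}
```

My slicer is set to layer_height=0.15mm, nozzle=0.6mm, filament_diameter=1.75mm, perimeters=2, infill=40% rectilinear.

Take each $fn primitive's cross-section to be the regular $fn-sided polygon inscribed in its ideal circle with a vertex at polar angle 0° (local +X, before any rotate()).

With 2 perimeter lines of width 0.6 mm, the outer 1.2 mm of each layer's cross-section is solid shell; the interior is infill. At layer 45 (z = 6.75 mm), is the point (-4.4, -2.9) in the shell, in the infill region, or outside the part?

infill

At z = 6.75 mm: the cylinder: section is a regular 16-gon, circumradius r=7.5; the cylinder at (-2, 0) does not reach this height (z outside [2.5, 6.5]); the cube at (1.5, -2) is present — its section is the full 16.5×26.5 rectangle; the r=6.5 cylinder at (4, 6) contributes a regular 16-gon of circumradius 6.5; Taking the first minus the rest: starting from the r=7.5 cylinder, the 16.5×26.5 cube at (1.5, -2) partially overlaps it — only the 43.63 mm² overlap (of its 437.25 mm²) is removed, clipping the outline; the r=6.5 cylinder at (4, 6) partially overlaps it — only the 21.76 mm² overlap (of its 129.35 mm²) is removed, clipping the outline — 1 connected region. Overall, the cross-section is a single solid region. The nearest boundary edge runs (-5.30, -5.30)→(-6.93, -2.87); distance from the point to it = 2.09 mm. The point is inside the cross-section and 2.09 mm from the nearest boundary — more than the 1.2 mm shell width (2 × 0.6), so it's in the infill interior.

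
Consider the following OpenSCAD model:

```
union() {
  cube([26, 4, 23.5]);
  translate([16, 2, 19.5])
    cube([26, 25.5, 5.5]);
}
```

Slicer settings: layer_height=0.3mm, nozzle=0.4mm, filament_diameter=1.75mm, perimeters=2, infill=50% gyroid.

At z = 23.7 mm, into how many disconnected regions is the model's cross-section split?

At z = 23.7 mm: the cube is absent (z outside [0, 23.5]); the cube at (16, 2) (footprint 26×25.5) is included at this height; Taking the union: only the 26×25.5 cube at (16, 2) is present, so the union is just that shape — 1 connected region. The result has 1 disconnected region.

1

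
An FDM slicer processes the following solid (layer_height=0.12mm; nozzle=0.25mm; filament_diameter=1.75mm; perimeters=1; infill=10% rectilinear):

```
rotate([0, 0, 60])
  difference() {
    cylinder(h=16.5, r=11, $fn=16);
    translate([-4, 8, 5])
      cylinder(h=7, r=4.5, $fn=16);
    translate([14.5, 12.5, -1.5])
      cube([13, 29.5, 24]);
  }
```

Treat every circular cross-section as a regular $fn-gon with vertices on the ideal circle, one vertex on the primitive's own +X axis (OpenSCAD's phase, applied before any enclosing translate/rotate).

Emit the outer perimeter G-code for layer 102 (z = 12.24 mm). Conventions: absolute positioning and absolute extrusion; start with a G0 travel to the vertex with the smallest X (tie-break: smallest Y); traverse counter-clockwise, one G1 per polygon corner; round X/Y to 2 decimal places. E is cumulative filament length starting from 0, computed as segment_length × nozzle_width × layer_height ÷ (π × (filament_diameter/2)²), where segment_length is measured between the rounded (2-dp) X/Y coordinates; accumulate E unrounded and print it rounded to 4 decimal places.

At z = 12.24 mm: the cylinder: section is a regular 16-gon, circumradius r=11; the cylinder at (-4, 8) is absent (z outside [5, 12]); the 13×29.5 cube at (14.5, 12.5) contributes its full rectangle; Subtracting the remaining from the first: starting from the r=11 cylinder, the 13×29.5 cube at (14.5, 12.5) misses the remaining region (no effect) — 1 connected region; (rotated 60° about Z; rotation is an isometry so areas/perimeters/island counts are preserved). The outline is a single polygon with 16 vertices. Extrusion per mm of travel: 0.25 × 0.12 / (π × 0.875²) = 0.012473. Accumulating E over each segment gives final E = 0.8569.

G0 X-10.91 Y1.44 Z12.24
G1 X-10.63 Y-2.85 E0.0536
G1 X-8.73 Y-6.70 E0.1072
G1 X-5.50 Y-9.53 E0.1607
G1 X-1.44 Y-10.91 E0.2142
G1 X2.85 Y-10.63 E0.2678
G1 X6.70 Y-8.73 E0.3214
G1 X9.53 Y-5.50 E0.3749
G1 X10.91 Y-1.44 E0.4284
G1 X10.63 Y2.85 E0.4821
G1 X8.73 Y6.70 E0.5356
G1 X5.50 Y9.53 E0.5892
G1 X1.44 Y10.91 E0.6426
G1 X-2.85 Y10.63 E0.6963
G1 X-6.70 Y8.73 E0.7498
G1 X-9.53 Y5.50 E0.8034
G1 X-10.91 Y1.44 E0.8569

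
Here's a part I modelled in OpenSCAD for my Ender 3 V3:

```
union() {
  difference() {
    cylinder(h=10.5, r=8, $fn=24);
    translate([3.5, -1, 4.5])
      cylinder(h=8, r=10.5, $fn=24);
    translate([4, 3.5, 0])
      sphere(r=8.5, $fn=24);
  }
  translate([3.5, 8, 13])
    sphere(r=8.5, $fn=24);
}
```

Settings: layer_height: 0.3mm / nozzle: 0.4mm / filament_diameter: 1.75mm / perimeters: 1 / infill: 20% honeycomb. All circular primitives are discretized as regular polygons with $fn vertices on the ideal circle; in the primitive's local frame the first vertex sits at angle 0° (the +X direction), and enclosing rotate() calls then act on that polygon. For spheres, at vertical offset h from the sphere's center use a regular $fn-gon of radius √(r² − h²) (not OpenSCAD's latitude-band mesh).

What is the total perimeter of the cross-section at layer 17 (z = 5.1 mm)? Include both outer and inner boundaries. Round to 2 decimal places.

49.76 mm

At z = 5.1 mm: the cylinder: section is a regular 24-gon, circumradius r=8 (perimeter = 2·24·8.000·sin(180°/24) = 50.12 mm); the r=10.5 cylinder at (3.5, -1) contributes a regular 24-gon of circumradius 10.5 (perimeter = 2·24·10.500·sin(180°/24) = 65.79 mm); the sphere at (4, 3.5): section is a regular 24-gon, circumradius = √(r²−h²) = √(8.5²−5.1²) = 6.800 (perimeter = 2·24·6.800·sin(180°/24) = 42.60 mm); After the difference (first − rest): starting from the r=8 cylinder, the r=10.5 cylinder at (3.5, -1) partially overlaps it — only the 187.48 mm² overlap (of its 342.42 mm²) is removed, clipping the outline; the r=8.5 sphere at (4, 3.5) misses the remaining region (no effect) — boundary = 30.10 mm; the sphere at (3.5, 8): section is a regular 24-gon, circumradius = √(r²−h²) = √(8.5²−7.9²) = 3.137 (perimeter = 2·24·3.137·sin(180°/24) = 19.65 mm); Merging all regions: the 2 present regions are separate (no shared area or edge), so areas and boundary lengths simply add and each stays a separate island — boundary = 49.76 mm. Overall, the cross-section has 2 separate islands. Total boundary length (outer) = 49.76 mm.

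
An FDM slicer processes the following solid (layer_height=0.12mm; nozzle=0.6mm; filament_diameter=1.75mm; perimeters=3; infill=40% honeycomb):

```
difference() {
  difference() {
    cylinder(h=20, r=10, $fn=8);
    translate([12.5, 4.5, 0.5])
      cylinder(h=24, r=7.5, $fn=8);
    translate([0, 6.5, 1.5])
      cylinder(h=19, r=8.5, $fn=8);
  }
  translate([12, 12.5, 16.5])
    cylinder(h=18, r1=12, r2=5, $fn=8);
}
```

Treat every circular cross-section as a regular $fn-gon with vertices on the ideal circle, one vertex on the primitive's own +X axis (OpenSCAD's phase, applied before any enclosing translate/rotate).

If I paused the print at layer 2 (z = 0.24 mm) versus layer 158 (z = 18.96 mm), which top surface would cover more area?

layer 2 (z = 0.24 mm)

Layer 2 (z = 0.24): the cylinder: section is a regular 8-gon, circumradius r=10 (area = (8/2)·10.000²·sin(360°/8) = 282.84 mm²); the cylinder at (12.5, 4.5) is absent (z outside [0.5, 24.5]); the cylinder at (0, 6.5) is not intersected at this z (z outside [1.5, 20.5]); Subtracting the remaining from the first: none of the subtracted shapes is present at this height, so the r=10 cylinder is unchanged — area = 282.84 mm²; the cone at (12, 12.5) does not reach this height (z outside [16.5, 34.5]); Taking the first minus the rest: none of the subtracted shapes is present at this height, so the result so far is unchanged — area = 282.84 mm². So its area = 282.84 mm². Layer 158 (z = 18.96): the r=10 cylinder contributes a regular 8-gon of circumradius 10 (area = (8/2)·10.000²·sin(360°/8) = 282.84 mm²); the cylinder at (12.5, 4.5): section is a regular 8-gon, circumradius r=7.5 (area = (8/2)·7.500²·sin(360°/8) = 159.10 mm²); the r=8.5 cylinder at (0, 6.5) contributes a regular 8-gon of circumradius 8.5 (area = (8/2)·8.500²·sin(360°/8) = 204.35 mm²); Taking the first minus the rest: starting from the r=10 cylinder (282.84 mm²), the r=7.5 cylinder at (12.5, 4.5) partially overlaps it — only the 22.95 mm² overlap (of its 159.10 mm²) is removed, clipping the outline; the r=8.5 cylinder at (0, 6.5) partially overlaps it — only the 119.70 mm² overlap (of its 204.35 mm²) is removed, clipping the outline — area = 140.19 mm²; the cone at (12, 12.5) contributes a regular 8-gon of circumradius 11.043 (interpolated between r1=12 and r2=5 at t=0.137) (area = (8/2)·11.043²·sin(360°/8) = 344.94 mm²); After the difference (first − rest): starting from that combined region (140.19 mm²), the cone at (12, 12.5) misses the remaining region (no effect) — area = 140.19 mm². So its area = 140.19 mm². Layer 2 is larger (282.84 vs 140.19 mm²).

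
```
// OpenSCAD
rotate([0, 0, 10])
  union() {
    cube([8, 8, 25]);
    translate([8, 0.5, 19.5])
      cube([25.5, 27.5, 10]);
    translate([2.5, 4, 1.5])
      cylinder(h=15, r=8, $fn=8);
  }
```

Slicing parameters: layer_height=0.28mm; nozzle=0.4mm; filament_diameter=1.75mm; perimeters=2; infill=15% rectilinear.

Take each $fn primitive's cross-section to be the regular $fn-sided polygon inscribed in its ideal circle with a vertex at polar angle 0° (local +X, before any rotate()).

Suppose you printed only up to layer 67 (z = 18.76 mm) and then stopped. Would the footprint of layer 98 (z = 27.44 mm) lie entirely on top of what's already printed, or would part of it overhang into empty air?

Compare the two slices. At z = 18.76: the cube (footprint 8×8) is included at this height (area 64.00 mm²); the cube at (8, 0.5) does not reach this height (z outside [19.5, 29.5]); the cylinder at (2.5, 4) is absent (z outside [1.5, 16.5]); Combining (union): only the 8×8 cube is present, so the union is just that shape — area = 64.00 mm²; (rotated 10° about Z; rotation is an isometry so areas/perimeters/island counts are preserved). At z = 27.44: the cube does not reach this height (z outside [0, 25]); the cube at (8, 0.5) (footprint 25.5×27.5) is included at this height (area 701.25 mm²); the cylinder at (2.5, 4) does not reach this height (z outside [1.5, 16.5]); Combining (union): only the 25.5×27.5 cube at (8, 0.5) is present, so the union is just that shape — area = 701.25 mm²; (rotated 10° about Z; rotation is an isometry so areas/perimeters/island counts are preserved). Checking containment: at z = 27.44 the cross-section extends beyond the z = 18.76 cross-section by about 701.25 mm².

part overhangs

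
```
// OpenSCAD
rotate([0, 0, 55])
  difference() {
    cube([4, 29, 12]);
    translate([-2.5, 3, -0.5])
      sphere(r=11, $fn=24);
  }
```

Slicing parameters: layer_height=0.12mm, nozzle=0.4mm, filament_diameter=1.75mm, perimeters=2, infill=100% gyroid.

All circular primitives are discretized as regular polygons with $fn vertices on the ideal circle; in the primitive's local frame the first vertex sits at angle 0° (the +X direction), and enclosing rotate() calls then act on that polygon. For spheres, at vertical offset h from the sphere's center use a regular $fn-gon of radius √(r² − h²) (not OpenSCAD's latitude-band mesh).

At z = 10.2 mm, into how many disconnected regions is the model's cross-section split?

1

At z = 10.2 mm: the cube is present — its section is the full 4×29 rectangle; the sphere at (-2.5, 3): section is a regular 24-gon, circumradius = √(r²−h²) = √(11²−10.7²) = 2.551; After the difference (first − rest): starting from the 4×29 cube, the r=11 sphere at (-2.5, 3) partially overlaps it — only the 0.02 mm² overlap (of its 20.22 mm²) is removed, clipping the outline — 1 connected region; (rotated 55° about Z; rotation is an isometry so areas/perimeters/island counts are preserved). The result has 1 disconnected region.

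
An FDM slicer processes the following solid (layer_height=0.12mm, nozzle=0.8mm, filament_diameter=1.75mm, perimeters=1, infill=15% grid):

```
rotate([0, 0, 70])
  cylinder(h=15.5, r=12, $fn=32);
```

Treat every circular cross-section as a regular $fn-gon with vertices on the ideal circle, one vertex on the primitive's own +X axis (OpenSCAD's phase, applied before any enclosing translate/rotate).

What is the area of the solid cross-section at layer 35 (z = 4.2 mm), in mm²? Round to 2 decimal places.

At z = 4.2 mm: the r=12 cylinder gives a regular 32-gon of circumradius 12 (constant along its height) (area = (32/2)·12.000²·sin(360°/32) = 449.49 mm²); (whole slice rotated 70° about Z — lengths, areas and connectivity unchanged). Overall, the cross-section is a single solid region. Net area = 449.49 mm².

449.49 mm²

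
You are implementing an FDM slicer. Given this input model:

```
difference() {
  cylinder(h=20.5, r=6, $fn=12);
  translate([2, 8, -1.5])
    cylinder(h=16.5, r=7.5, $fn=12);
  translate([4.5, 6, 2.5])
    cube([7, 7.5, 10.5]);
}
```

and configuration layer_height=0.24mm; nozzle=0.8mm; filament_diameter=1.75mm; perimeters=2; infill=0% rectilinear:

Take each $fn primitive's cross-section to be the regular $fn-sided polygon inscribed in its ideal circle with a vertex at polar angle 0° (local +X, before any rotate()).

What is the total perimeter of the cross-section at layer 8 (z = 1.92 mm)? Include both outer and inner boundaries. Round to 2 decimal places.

At z = 1.92 mm: the cylinder: section is a regular 12-gon, circumradius r=6 (perimeter = 2·12·6.000·sin(180°/12) = 37.27 mm); the r=7.5 cylinder at (2, 8) gives a regular 12-gon of circumradius 7.5 (constant along its height) (perimeter = 2·12·7.500·sin(180°/12) = 46.59 mm); the cube at (4.5, 6) is absent (z outside [2.5, 13]); After the difference (first − rest): starting from the r=6 cylinder, the r=7.5 cylinder at (2, 8) partially overlaps it — only the 35.03 mm² overlap (of its 168.75 mm²) is removed, clipping the outline — boundary = 35.75 mm. Overall, the cross-section is a single solid region. Total boundary length (outer) = 35.75 mm.

35.75 mm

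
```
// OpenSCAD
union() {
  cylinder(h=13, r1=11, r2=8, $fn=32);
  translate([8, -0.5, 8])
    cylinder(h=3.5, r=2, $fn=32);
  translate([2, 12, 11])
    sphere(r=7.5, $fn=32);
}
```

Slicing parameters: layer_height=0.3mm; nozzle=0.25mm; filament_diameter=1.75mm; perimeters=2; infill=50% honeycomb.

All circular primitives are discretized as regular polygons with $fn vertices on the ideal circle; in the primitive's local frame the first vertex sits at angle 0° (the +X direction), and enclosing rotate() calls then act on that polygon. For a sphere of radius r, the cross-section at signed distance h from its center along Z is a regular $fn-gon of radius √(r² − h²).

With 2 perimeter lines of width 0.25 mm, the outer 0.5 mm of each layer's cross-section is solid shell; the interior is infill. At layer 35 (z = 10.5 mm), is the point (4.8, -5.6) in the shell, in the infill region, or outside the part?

At z = 10.5 mm: the cone contributes a regular 32-gon of circumradius 8.577 (interpolated between r1=11 and r2=8 at t=0.808); the r=2 cylinder at (8, -0.5) contributes a regular 32-gon of circumradius 2; the sphere at (2, 12): section is a regular 32-gon, circumradius = √(r²−h²) = √(7.5²−0.5²) = 7.483; Merging all regions: the regions partially overlap (shared area 35.34 mm²), so overlapping operands fuse into one piece — 1 connected region. Overall, the cross-section is a single solid region. The nearest boundary edge runs (6.06, -6.06)→(4.77, -7.13); distance from the point to it = 1.16 mm. The point is inside the cross-section and 1.16 mm from the nearest boundary — more than the 0.5 mm shell width (2 × 0.25), so it's in the infill interior.

infill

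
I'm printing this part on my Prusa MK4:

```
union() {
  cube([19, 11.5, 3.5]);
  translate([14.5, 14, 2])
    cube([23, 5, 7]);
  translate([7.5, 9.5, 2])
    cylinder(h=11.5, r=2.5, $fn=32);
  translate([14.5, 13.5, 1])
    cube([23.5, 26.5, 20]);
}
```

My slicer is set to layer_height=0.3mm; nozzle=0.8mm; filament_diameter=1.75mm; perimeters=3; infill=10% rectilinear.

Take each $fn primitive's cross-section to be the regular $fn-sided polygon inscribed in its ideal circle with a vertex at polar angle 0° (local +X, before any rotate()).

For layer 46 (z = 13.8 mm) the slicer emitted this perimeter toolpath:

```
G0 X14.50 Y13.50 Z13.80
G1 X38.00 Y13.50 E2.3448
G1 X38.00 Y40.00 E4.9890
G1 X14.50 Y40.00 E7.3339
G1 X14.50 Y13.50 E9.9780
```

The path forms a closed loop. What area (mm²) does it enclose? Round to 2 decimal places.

Apply the shoelace formula to the sequence of (X, Y) vertices; enclosed area = 622.75 mm².

622.75 mm²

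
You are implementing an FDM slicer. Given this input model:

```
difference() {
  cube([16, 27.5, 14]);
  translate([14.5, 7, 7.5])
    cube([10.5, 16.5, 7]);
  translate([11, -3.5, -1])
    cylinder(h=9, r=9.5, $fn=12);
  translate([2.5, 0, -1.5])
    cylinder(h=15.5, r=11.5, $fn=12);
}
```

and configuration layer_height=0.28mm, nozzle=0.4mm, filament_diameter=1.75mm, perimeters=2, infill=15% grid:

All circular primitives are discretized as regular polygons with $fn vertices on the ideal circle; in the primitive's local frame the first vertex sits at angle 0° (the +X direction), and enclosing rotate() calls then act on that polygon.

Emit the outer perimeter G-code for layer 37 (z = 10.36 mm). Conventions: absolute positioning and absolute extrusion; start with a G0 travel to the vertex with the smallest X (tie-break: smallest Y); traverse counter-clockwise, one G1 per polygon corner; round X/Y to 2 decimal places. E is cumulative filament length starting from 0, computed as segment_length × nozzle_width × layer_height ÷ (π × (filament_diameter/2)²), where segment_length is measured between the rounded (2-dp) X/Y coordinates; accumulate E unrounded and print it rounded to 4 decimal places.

At z = 10.36 mm: the 16×27.5 cube contributes its full rectangle; the cube at (14.5, 7) (footprint 10.5×16.5) is included at this height; the cylinder at (11, -3.5) is absent (z outside [-1, 8]); the r=11.5 cylinder at (2.5, 0) gives a regular 12-gon of circumradius 11.5 (constant along its height); Subtracting the remaining from the first: starting from the 16×27.5 cube, the 10.5×16.5 cube at (14.5, 7) partially overlaps it — only the 24.75 mm² overlap (of its 173.25 mm²) is removed, clipping the outline; the r=11.5 cylinder at (2.5, 0) partially overlaps it — only the 127.10 mm² overlap (of its 396.75 mm²) is removed, clipping the outline — 1 connected region. The outline is a single polygon with 12 vertices. Extrusion per mm of travel: 0.4 × 0.28 / (π × 0.875²) = 0.046564. Accumulating E over each segment gives final E = 3.9867.

G0 X0.00 Y10.83 Z10.36
G1 X2.50 Y11.50 E0.1205
G1 X8.25 Y9.96 E0.3977
G1 X12.46 Y5.75 E0.6749
G1 X14.00 Y0.00 E0.9521
G1 X16.00 Y0.00 E1.0452
G1 X16.00 Y7.00 E1.3712
G1 X14.50 Y7.00 E1.4410
G1 X14.50 Y23.50 E2.2093
G1 X16.00 Y23.50 E2.2792
G1 X16.00 Y27.50 E2.4655
G1 X0.00 Y27.50 E3.2105
G1 X0.00 Y10.83 E3.9867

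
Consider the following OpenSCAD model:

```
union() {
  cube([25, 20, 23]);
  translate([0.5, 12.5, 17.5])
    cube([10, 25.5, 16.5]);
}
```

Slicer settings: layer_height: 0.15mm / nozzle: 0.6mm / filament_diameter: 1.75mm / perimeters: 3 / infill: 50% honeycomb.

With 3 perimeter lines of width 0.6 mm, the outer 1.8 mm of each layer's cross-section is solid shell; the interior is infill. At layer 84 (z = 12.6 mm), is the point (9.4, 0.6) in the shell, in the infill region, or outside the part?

At z = 12.6 mm: the cube (footprint 25×20) is included at this height; the cube at (0.5, 12.5) is absent (z outside [17.5, 34]); Taking the union: only the 25×20 cube is present, so the union is just that shape — 1 connected region. Overall, the cross-section is a single solid region. The nearest boundary edge runs (0.00, 0.00)→(25.00, 0.00); distance from the point to it = 0.60 mm. The point is inside the cross-section, 0.60 mm from the nearest boundary — within the 1.8 mm shell band (3 × 0.6).

shell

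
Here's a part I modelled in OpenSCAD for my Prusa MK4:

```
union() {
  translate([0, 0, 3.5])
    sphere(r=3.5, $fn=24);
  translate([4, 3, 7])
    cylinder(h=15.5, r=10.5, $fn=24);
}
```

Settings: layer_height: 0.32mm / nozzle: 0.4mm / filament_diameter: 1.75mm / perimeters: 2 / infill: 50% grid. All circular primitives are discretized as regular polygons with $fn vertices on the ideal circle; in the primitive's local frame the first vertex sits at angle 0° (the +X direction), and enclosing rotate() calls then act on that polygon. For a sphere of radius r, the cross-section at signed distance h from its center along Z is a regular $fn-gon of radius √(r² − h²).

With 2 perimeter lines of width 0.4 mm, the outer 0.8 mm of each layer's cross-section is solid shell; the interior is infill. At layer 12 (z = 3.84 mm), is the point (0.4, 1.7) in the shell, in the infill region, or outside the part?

At z = 3.84 mm: the r=3.5 sphere slices to a regular 24-gon of circumradius 3.483 (√(r²−h²) with h=0.34 from center); the cylinder at (4, 3) is absent (z outside [7, 22.5]); Merging all regions: only the r=3.5 sphere is present, so the union is just that shape — 1 connected region. Overall, the cross-section is a single solid region. The nearest boundary edge runs (0.90, 3.36)→(0.00, 3.48); distance from the point to it = 1.72 mm. The point is inside the cross-section and 1.72 mm from the nearest boundary — more than the 0.8 mm shell width (2 × 0.4), so it's in the infill interior.

infill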